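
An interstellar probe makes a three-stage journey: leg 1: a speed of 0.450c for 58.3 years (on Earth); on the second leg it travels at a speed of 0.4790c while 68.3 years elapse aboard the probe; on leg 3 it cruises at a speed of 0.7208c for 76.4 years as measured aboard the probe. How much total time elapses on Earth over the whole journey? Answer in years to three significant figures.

Leg 1: 58.3 years is already measured on Earth.
Leg 2: γ = 1/√(1 − 0.4790²) = 1/√0.7706 = 1.139; Δt_2 = 1.139 × 68.3 = 77.81 years.
Leg 3: γ = 1/√(1 − 0.7208²) = 1/√0.4804 = 1.443; Δt_3 = 1.443 × 76.4 = 110.2 years.
Total: 58.30 + 77.81 + 110.2 years.

Δt = 246 years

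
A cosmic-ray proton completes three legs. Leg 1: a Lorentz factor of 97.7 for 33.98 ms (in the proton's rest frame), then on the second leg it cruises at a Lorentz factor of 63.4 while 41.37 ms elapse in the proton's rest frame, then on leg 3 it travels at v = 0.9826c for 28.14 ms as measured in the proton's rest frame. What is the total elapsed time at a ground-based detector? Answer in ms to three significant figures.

Leg 1: γ = 97.7; Δt_1 = 97.70 × 33.98 = 3320 ms.
Leg 2: γ = 63.4; Δt_2 = 63.40 × 41.37 = 2623 ms.
Leg 3: γ = 1/√(1 − 0.9826²) = 1/√0.03450 = 5.384; Δt_3 = 5.384 × 28.14 = 151.5 ms.
Total: 3320 + 2623 + 151.5 ms.

Δt = 6090 ms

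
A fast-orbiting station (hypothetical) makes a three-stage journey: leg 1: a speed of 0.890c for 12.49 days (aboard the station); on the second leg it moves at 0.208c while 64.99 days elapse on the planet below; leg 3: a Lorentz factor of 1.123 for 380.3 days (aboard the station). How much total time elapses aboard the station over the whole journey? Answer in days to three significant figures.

τ = 456 days

Leg 1: 12.49 days is already measured aboard the station.
Leg 2: γ = 1/√(1 − 0.208²) = 1/√0.9567 = 1.022; τ_2 = 64.99/1.022 = 63.57 days.
Leg 3: 380.3 days is already measured aboard the station.
Total: 12.49 + 63.57 + 380.3 days.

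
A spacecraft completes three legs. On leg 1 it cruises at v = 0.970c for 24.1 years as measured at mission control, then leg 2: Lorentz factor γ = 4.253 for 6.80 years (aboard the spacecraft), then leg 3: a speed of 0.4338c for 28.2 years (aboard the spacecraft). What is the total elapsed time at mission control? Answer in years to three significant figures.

Δt = 84.3 years

Leg 1: 24.1 years is already measured at mission control.
Leg 2: γ = 4.253; Δt_2 = 4.253 × 6.80 = 28.92 years.
Leg 3: γ = 1/√(1 − 0.4338²) = 1/√0.8118 = 1.110; Δt_3 = 1.110 × 28.2 = 31.30 years.
Total: 24.10 + 28.92 + 31.30 years.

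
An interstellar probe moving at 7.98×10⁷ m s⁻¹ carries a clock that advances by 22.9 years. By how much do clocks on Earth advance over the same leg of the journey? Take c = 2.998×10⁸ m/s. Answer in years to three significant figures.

β = 7.98×10⁷/2.998×10⁸ = 0.2662; γ = 1/√(1 − 0.2662²) = 1.037
The interval measured aboard the probe is the proper time (both events occur at the same place in that frame); the lab-frame interval is Δt = γτ = 1.037 × 22.9 years.

Δt = 23.8 years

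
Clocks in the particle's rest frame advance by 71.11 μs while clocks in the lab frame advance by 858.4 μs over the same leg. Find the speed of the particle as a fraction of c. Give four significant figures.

β = 0.9966

The proper time is measured in the particle's rest frame (both events occur at the particle's location); Δt is measured in the lab frame. γ = Δt/τ = 858.4/71.11 = 12.07.
β = √(1 − 1/γ²) = √(1 − 0.006862) = √0.9931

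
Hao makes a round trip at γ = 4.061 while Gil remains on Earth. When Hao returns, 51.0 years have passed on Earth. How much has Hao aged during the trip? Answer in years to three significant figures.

τ = 12.6 years

γ = 4.061
Hao's clock measures proper time along the trip: τ = Δt/γ = 51.0/4.061 years.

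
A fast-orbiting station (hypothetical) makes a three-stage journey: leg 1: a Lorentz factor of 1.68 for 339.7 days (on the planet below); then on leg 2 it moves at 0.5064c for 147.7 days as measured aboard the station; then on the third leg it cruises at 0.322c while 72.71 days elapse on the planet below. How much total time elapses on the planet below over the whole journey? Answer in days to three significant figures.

Δt = 584 days

Leg 1: 339.7 days is already measured on the planet below.
Leg 2: γ = 1/√(1 − 0.5064²) = 1/√0.7436 = 1.160; Δt_2 = 1.160 × 147.7 = 171.3 days.
Leg 3: 72.71 days is already measured on the planet below.
Total: 339.7 + 171.3 + 72.71 days.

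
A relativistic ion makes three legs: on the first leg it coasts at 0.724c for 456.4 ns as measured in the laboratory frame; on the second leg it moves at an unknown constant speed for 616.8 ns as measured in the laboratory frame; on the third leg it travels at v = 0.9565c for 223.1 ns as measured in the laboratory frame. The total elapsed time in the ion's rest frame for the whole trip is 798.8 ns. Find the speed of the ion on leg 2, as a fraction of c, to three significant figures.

β = 0.734

Leg 1: γ = 1/√(1 − 0.724²) = 1/√0.4758 = 1.450; τ_1 = 456.4/1.450 = 314.8 ns.
Leg 2: speed unknown; τ_2 = 616.8/γ_2.
Leg 3: γ = 1/√(1 − 0.9565²) = 1/√0.08511 = 3.428; τ_3 = 223.1/3.428 = 65.09 ns.
Total proper time: 314.8 + τ_2 + 65.09 = 798.8, so τ_2 = 798.8 − 379.9 = 418.9 ns.
γ_2 = 616.8/418.9 = 1.472; β = √(1 − 1/γ²) = √0.5388.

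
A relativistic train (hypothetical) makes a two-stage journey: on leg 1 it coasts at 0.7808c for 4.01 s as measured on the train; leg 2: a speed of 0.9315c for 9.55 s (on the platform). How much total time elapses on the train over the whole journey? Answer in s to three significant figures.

τ = 7.48 s

Leg 1: 4.01 s is already measured on the train.
Leg 2: γ = 1/√(1 − 0.9315²) = 1/√0.1323 = 2.749; τ_2 = 9.55/2.749 = 3.474 s.
Total: 4.010 + 3.474 s.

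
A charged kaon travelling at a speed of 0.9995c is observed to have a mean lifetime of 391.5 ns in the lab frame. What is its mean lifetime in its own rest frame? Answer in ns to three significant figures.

τ₀ = 12.4 ns

γ = 1/√(1 − 0.9995²) = 1/√9.997×10⁻⁴ = 31.63
The lab-frame lifetime is the dilated interval; the proper lifetime is τ₀ = Δt/γ = 391.5/31.63 ns.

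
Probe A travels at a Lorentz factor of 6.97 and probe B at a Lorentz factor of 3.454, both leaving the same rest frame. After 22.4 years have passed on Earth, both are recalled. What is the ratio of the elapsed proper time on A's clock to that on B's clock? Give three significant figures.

τ_A/τ_B = 0.496

A: γ = 6.97. B: γ = 3.454.
τ_A/τ_B = γ_B/γ_A = 3.454/6.970 = 0.4956, so τ_A/τ_B = 0.4956.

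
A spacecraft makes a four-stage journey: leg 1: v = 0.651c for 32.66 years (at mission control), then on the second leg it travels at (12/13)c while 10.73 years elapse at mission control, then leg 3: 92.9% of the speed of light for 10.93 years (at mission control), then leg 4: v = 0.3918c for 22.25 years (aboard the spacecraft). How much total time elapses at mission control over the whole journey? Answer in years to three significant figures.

Δt = 78.5 years

Leg 1: 32.66 years is already measured at mission control.
Leg 2: 10.73 years is already measured at mission control.
Leg 3: 10.93 years is already measured at mission control.
Leg 4: γ = 1/√(1 − 0.3918²) = 1/√0.8465 = 1.087; Δt_4 = 1.087 × 22.25 = 24.18 years.
Total: 32.66 + 10.73 + 10.93 + 24.18 years.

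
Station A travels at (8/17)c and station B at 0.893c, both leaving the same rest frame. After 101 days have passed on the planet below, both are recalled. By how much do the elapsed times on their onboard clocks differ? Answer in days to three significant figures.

|τ_A − τ_B| = 43.7 days

A: γ = 1/√(1 − (8/17)²) = 17/15 ≈ 1.133; τ_A = 101/1.133 = 89.12 days.
B: γ = 1/√(1 − 0.893²) = 1/√0.2026 = 2.222; τ_B = 101/2.222 = 45.46 days.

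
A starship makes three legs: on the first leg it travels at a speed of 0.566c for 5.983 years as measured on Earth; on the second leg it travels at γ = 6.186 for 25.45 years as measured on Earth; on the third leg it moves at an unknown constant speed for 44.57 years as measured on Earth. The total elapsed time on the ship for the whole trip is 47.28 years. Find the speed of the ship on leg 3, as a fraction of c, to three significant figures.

β = 0.514

Leg 1: γ = 1/√(1 − 0.566²) = 1/√0.6796 = 1.213; τ_1 = 5.983/1.213 = 4.932 years.
Leg 2: γ = 6.186; τ_2 = 25.45/6.186 = 4.114 years.
Leg 3: speed unknown; τ_3 = 44.57/γ_3.
Total proper time: 4.932 + 4.114 + τ_3 = 47.28, so τ_3 = 47.28 − 9.047 = 38.23 years.
γ_3 = 44.57/38.23 = 1.166; β = √(1 − 1/γ²) = √0.2641.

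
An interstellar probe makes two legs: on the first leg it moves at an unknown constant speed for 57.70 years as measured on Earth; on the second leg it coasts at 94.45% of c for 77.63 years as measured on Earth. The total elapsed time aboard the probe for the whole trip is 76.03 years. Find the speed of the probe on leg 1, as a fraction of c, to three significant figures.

Leg 1: speed unknown; τ_1 = 57.70/γ_1.
Leg 2: β = 0.9445; γ = 1/√(1 − 0.9445²) = 1/√0.1079 = 3.044; τ_2 = 77.63/3.044 = 25.50 years.
Total proper time: τ_1 + 25.50 = 76.03, so τ_1 = 76.03 − 25.50 = 50.53 years.
γ_1 = 57.70/50.53 = 1.142; β = √(1 − 1/γ²) = √0.2332.

β = 0.483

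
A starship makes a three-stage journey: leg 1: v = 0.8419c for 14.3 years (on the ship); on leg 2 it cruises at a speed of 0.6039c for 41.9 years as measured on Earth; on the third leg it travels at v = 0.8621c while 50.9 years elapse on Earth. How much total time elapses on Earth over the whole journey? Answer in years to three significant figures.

Leg 1: γ = 1/√(1 − 0.8419²) = 1/√0.2912 = 1.853; Δt_1 = 1.853 × 14.3 = 26.50 years.
Leg 2: 41.9 years is already measured on Earth.
Leg 3: 50.9 years is already measured on Earth.
Total: 26.50 + 41.90 + 50.90 years.

Δt = 119 years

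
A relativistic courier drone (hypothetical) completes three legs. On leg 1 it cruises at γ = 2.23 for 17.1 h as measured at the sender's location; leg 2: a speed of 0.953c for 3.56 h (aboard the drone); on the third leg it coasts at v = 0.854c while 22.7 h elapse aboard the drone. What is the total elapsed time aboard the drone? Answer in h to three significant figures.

Leg 1: γ = 2.23; τ_1 = 17.1/2.230 = 7.668 h.
Leg 2: 3.56 h is already measured aboard the drone.
Leg 3: 22.7 h is already measured aboard the drone.
Total: 7.668 + 3.560 + 22.70 h.

τ = 33.9 h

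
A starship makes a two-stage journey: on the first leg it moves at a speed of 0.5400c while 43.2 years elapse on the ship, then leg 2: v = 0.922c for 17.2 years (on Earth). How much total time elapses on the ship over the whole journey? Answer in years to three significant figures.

Leg 1: 43.2 years is already measured on the ship.
Leg 2: γ = 1/√(1 − 0.922²) = 1/√0.1499 = 2.583; τ_2 = 17.2/2.583 = 6.660 years.
Total: 43.20 + 6.660 years.

τ = 49.9 years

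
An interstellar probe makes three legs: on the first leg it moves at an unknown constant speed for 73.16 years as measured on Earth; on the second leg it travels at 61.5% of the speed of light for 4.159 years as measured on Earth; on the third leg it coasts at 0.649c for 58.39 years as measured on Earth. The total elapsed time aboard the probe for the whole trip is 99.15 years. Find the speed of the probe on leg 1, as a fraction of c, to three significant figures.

Leg 1: speed unknown; τ_1 = 73.16/γ_1.
Leg 2: β = 0.615; γ = 1/√(1 − 0.615²) = 1/√0.6218 = 1.268; τ_2 = 4.159/1.268 = 3.279 years.
Leg 3: γ = 1/√(1 − 0.649²) = 1/√0.5788 = 1.314; τ_3 = 58.39/1.314 = 44.42 years.
Total proper time: τ_1 + 3.279 + 44.42 = 99.15, so τ_1 = 99.15 − 47.70 = 51.45 years.
γ_1 = 73.16/51.45 = 1.422; β = √(1 − 1/γ²) = √0.5055.

β = 0.711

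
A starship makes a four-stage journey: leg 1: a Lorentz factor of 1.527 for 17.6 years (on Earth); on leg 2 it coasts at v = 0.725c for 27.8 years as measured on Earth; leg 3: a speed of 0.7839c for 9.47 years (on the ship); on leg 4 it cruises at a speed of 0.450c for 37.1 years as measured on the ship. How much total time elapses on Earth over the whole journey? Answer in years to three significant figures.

Δt = 102 years

Leg 1: 17.6 years is already measured on Earth.
Leg 2: 27.8 years is already measured on Earth.
Leg 3: γ = 1/√(1 − 0.7839²) = 1/√0.3855 = 1.611; Δt_3 = 1.611 × 9.47 = 15.25 years.
Leg 4: γ = 1/√(1 − 0.450²) = 1/√0.7975 = 1.120; Δt_4 = 1.120 × 37.1 = 41.54 years.
Total: 17.60 + 27.80 + 15.25 + 41.54 years.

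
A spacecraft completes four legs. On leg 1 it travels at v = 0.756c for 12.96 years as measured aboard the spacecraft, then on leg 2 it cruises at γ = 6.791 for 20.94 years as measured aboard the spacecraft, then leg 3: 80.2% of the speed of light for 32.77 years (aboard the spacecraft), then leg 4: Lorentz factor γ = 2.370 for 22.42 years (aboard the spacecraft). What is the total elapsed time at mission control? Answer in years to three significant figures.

Leg 1: γ = 1/√(1 − 0.756²) = 1/√0.4285 = 1.528; Δt_1 = 1.528 × 12.96 = 19.80 years.
Leg 2: γ = 6.791; Δt_2 = 6.791 × 20.94 = 142.2 years.
Leg 3: β = 0.802; γ = 1/√(1 − 0.802²) = 1/√0.3568 = 1.674; Δt_3 = 1.674 × 32.77 = 54.86 years.
Leg 4: γ = 2.370; Δt_4 = 2.370 × 22.42 = 53.14 years.
Total: 19.80 + 142.2 + 54.86 + 53.14 years.

Δt = 270 years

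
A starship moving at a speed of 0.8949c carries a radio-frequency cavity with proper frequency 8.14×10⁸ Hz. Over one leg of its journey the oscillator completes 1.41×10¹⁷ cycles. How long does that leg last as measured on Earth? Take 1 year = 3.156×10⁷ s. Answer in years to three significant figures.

Δt = 12.3 years

γ = 1/√(1 − 0.8949²) = 1/√0.1992 = 2.241
Proper time for N cycles: τ = N/f = 1.41×10¹⁷/(8.14×10⁸) = 1.732×10⁸ s = 5.489 years.
Lab-frame duration Δt = γτ = 2.241 × 5.489 = 12.30 years.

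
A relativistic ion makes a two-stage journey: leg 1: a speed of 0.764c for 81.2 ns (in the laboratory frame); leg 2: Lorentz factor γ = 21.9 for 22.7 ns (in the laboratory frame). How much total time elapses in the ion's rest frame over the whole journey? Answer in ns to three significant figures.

Leg 1: γ = 1/√(1 − 0.764²) = 1/√0.4163 = 1.550; τ_1 = 81.2/1.550 = 52.39 ns.
Leg 2: γ = 21.9; τ_2 = 22.7/21.90 = 1.037 ns.
Total: 52.39 + 1.037 ns.

τ = 53.4 ns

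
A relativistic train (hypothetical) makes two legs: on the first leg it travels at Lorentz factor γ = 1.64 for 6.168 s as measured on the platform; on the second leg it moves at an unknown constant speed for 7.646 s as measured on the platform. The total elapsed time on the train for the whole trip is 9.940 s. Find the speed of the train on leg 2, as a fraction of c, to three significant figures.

β = 0.589

Leg 1: γ = 1.64; τ_1 = 6.168/1.640 = 3.761 s.
Leg 2: speed unknown; τ_2 = 7.646/γ_2.
Total proper time: 3.761 + τ_2 = 9.940, so τ_2 = 9.940 − 3.761 = 6.179 s.
γ_2 = 7.646/6.179 = 1.237; β = √(1 − 1/γ²) = √0.3469.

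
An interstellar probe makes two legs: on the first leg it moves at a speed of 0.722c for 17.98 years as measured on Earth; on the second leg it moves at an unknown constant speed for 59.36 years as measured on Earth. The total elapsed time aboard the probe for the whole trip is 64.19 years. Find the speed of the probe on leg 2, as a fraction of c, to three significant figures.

β = 0.490

Leg 1: γ = 1/√(1 − 0.722²) = 1/√0.4787 = 1.445; τ_1 = 17.98/1.445 = 12.44 years.
Leg 2: speed unknown; τ_2 = 59.36/γ_2.
Total proper time: 12.44 + τ_2 = 64.19, so τ_2 = 64.19 − 12.44 = 51.75 years.
γ_2 = 59.36/51.75 = 1.147; β = √(1 − 1/γ²) = √0.2400.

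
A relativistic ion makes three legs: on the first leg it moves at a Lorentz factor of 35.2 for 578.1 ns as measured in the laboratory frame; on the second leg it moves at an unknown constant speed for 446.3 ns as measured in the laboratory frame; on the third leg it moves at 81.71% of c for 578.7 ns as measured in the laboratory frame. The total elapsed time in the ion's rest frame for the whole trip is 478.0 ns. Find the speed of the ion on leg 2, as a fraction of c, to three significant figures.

Leg 1: γ = 35.2; τ_1 = 578.1/35.20 = 16.42 ns.
Leg 2: speed unknown; τ_2 = 446.3/γ_2.
Leg 3: β = 0.8171; γ = 1/√(1 − 0.8171²) = 1/√0.3323 = 1.735; τ_3 = 578.7/1.735 = 333.6 ns.
Total proper time: 16.42 + τ_2 + 333.6 = 478.0, so τ_2 = 478.0 − 350.0 = 128.0 ns.
γ_2 = 446.3/128.0 = 3.488; β = √(1 − 1/γ²) = √0.9178.

β = 0.958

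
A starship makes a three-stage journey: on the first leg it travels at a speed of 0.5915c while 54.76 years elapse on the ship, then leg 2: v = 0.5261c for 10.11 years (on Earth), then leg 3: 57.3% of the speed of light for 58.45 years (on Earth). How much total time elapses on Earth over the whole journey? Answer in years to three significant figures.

Leg 1: γ = 1/√(1 − 0.5915²) = 1/√0.6501 = 1.240; Δt_1 = 1.240 × 54.76 = 67.91 years.
Leg 2: 10.11 years is already measured on Earth.
Leg 3: 58.45 years is already measured on Earth.
Total: 67.91 + 10.11 + 58.45 years.

Δt = 136 years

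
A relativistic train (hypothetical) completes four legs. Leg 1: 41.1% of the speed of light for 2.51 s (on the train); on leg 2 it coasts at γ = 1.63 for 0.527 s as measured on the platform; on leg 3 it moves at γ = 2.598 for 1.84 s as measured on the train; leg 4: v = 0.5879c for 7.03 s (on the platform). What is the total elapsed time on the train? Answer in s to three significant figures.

Leg 1: 2.51 s is already measured on the train.
Leg 2: γ = 1.63; τ_2 = 0.527/1.630 = 0.3233 s.
Leg 3: 1.84 s is already measured on the train.
Leg 4: γ = 1/√(1 − 0.5879²) = 1/√0.6544 = 1.236; τ_4 = 7.03/1.236 = 5.687 s.
Total: 2.510 + 0.3233 + 1.840 + 5.687 s.

τ = 10.4 s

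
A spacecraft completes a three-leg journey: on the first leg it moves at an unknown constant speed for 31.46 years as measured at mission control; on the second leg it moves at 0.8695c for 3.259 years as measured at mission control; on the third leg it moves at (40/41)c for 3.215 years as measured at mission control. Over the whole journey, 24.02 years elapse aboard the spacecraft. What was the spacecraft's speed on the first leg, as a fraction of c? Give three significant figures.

Leg 1: speed unknown; τ_1 = 31.46/γ_1.
Leg 2: γ = 1/√(1 − 0.8695²) = 1/√0.2440 = 2.025; τ_2 = 3.259/2.025 = 1.610 years.
Leg 3: γ = 1/√(1 − (40/41)²) = 41/9 ≈ 4.556; τ_3 = 3.215/4.556 = 0.7057 years.
Total proper time: τ_1 + 1.610 + 0.7057 = 24.02, so τ_1 = 24.02 − 2.315 = 21.70 years.
γ_1 = 31.46/21.70 = 1.449; β = √(1 − 1/γ²) = √0.5240.

β = 0.724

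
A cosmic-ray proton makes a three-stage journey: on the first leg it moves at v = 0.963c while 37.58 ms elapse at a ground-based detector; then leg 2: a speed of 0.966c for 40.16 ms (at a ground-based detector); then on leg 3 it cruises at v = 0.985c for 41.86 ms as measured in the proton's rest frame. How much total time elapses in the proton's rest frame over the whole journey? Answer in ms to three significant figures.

τ = 62.4 ms

Leg 1: γ = 1/√(1 − 0.963²) = 1/√0.07263 = 3.711; τ_1 = 37.58/3.711 = 10.13 ms.
Leg 2: γ = 1/√(1 − 0.966²) = 1/√0.06684 = 3.868; τ_2 = 40.16/3.868 = 10.38 ms.
Leg 3: 41.86 ms is already measured in the proton's rest frame.
Total: 10.13 + 10.38 + 41.86 ms.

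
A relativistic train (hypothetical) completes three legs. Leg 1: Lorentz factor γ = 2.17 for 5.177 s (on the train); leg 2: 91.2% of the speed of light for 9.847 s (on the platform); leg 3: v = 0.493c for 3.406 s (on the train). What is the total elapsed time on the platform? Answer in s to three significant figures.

Δt = 25.0 s

Leg 1: γ = 2.17; Δt_1 = 2.170 × 5.177 = 11.23 s.
Leg 2: 9.847 s is already measured on the platform.
Leg 3: γ = 1/√(1 − 0.493²) = 1/√0.7570 = 1.149; Δt_3 = 1.149 × 3.406 = 3.915 s.
Total: 11.23 + 9.847 + 3.915 s.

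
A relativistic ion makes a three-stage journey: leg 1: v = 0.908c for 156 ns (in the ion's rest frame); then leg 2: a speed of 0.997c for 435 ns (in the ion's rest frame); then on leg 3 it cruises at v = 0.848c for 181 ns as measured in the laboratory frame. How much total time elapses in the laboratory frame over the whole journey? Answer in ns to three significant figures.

Leg 1: γ = 1/√(1 − 0.908²) = 1/√0.1755 = 2.387; Δt_1 = 2.387 × 156 = 372.3 ns.
Leg 2: γ = 1/√(1 − 0.997²) = 1/√0.005991 = 12.92; Δt_2 = 12.92 × 435 = 5620 ns.
Leg 3: 181 ns is already measured in the laboratory frame.
Total: 372.3 + 5620 + 181.0 ns.

Δt = 6170 ns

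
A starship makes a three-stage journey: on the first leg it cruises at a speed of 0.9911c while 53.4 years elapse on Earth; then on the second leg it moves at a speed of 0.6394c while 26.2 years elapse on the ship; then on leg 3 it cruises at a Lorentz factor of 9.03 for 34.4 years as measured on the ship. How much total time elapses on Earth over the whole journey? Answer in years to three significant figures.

Δt = 398 years

Leg 1: 53.4 years is already measured on Earth.
Leg 2: γ = 1/√(1 − 0.6394²) = 1/√0.5912 = 1.301; Δt_2 = 1.301 × 26.2 = 34.08 years.
Leg 3: γ = 9.03; Δt_3 = 9.030 × 34.4 = 310.6 years.
Total: 53.40 + 34.08 + 310.6 years.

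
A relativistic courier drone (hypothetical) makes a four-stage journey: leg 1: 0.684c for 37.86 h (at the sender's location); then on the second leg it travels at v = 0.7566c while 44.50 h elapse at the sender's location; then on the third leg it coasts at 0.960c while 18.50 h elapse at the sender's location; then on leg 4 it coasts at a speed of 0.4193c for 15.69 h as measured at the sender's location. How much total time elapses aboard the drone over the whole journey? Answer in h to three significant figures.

τ = 76.1 h

Leg 1: γ = 1/√(1 − 0.684²) = 1/√0.5321 = 1.371; τ_1 = 37.86/1.371 = 27.62 h.
Leg 2: γ = 1/√(1 − 0.7566²) = 1/√0.4276 = 1.529; τ_2 = 44.50/1.529 = 29.10 h.
Leg 3: γ = 1/√(1 − 0.960²) = 25/7 ≈ 3.571; τ_3 = 18.50/3.571 = 5.180 h.
Leg 4: γ = 1/√(1 − 0.4193²) = 1/√0.8242 = 1.102; τ_4 = 15.69/1.102 = 14.24 h.
Total: 27.62 + 29.10 + 5.180 + 14.24 h.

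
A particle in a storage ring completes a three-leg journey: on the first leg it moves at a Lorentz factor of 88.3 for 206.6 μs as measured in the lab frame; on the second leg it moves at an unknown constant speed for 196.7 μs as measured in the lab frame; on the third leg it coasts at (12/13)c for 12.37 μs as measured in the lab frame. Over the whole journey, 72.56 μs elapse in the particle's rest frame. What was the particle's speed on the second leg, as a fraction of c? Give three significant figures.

Leg 1: γ = 88.3; τ_1 = 206.6/88.30 = 2.340 μs.
Leg 2: speed unknown; τ_2 = 196.7/γ_2.
Leg 3: γ = 1/√(1 − (12/13)²) = 13/5 = 2.600; τ_3 = 12.37/2.600 = 4.758 μs.
Total proper time: 2.340 + τ_2 + 4.758 = 72.56, so τ_2 = 72.56 − 7.097 = 65.46 μs.
γ_2 = 196.7/65.46 = 3.005; β = √(1 − 1/γ²) = √0.8892.

β = 0.943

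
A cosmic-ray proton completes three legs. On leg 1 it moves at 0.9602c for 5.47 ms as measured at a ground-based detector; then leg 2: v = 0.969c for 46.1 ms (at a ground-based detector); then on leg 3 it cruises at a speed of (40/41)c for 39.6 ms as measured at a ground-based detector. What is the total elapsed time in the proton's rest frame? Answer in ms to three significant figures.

Leg 1: γ = 1/√(1 − 0.9602²) = 1/√0.07802 = 3.580; τ_1 = 5.47/3.580 = 1.528 ms.
Leg 2: γ = 1/√(1 − 0.969²) = 1/√0.06104 = 4.048; τ_2 = 46.1/4.048 = 11.39 ms.
Leg 3: γ = 1/√(1 − (40/41)²) = 41/9 ≈ 4.556; τ_3 = 39.6/4.556 = 8.693 ms.
Total: 1.528 + 11.39 + 8.693 ms.

τ = 21.6 ms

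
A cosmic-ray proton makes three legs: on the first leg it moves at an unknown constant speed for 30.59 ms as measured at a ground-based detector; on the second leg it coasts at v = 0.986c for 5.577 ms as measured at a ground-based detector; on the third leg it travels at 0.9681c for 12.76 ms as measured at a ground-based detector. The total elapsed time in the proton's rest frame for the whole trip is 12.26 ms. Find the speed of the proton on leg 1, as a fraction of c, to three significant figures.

Leg 1: speed unknown; τ_1 = 30.59/γ_1.
Leg 2: γ = 1/√(1 − 0.986²) = 1/√0.02780 = 5.997; τ_2 = 5.577/5.997 = 0.9299 ms.
Leg 3: γ = 1/√(1 − 0.9681²) = 1/√0.06278 = 3.991; τ_3 = 12.76/3.991 = 3.197 ms.
Total proper time: τ_1 + 0.9299 + 3.197 = 12.26, so τ_1 = 12.26 − 4.127 = 8.133 ms.
γ_1 = 30.59/8.133 = 3.761; β = √(1 − 1/γ²) = √0.9293.

β = 0.964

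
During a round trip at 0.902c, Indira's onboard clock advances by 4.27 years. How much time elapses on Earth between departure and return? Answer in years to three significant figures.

γ = 1/√(1 − 0.902²) = 1/√0.1864 = 2.316
Earth-frame duration is the dilated interval: Δt = γτ = 2.316 × 4.27 years.

Δt = 9.89 years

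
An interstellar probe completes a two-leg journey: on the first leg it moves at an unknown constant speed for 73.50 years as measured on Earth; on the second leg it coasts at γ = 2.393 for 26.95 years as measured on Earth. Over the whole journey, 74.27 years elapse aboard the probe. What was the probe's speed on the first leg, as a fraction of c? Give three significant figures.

Leg 1: speed unknown; τ_1 = 73.50/γ_1.
Leg 2: γ = 2.393; τ_2 = 26.95/2.393 = 11.26 years.
Total proper time: τ_1 + 11.26 = 74.27, so τ_1 = 74.27 − 11.26 = 63.01 years.
γ_1 = 73.50/63.01 = 1.167; β = √(1 − 1/γ²) = √0.2651.

β = 0.515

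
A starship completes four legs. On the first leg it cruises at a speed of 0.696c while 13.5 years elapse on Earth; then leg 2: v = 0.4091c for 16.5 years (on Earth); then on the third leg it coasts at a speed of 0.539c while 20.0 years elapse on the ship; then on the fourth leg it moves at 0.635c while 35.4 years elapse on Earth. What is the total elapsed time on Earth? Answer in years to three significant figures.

Leg 1: 13.5 years is already measured on Earth.
Leg 2: 16.5 years is already measured on Earth.
Leg 3: γ = 1/√(1 − 0.539²) = 1/√0.7095 = 1.187; Δt_3 = 1.187 × 20.0 = 23.74 years.
Leg 4: 35.4 years is already measured on Earth.
Total: 13.50 + 16.50 + 23.74 + 35.40 years.

Δt = 89.1 years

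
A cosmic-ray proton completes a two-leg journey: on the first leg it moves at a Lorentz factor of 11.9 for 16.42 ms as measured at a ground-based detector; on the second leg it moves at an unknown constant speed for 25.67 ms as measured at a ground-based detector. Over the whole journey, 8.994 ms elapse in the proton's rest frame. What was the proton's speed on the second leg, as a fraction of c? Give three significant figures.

Leg 1: γ = 11.9; τ_1 = 16.42/11.90 = 1.380 ms.
Leg 2: speed unknown; τ_2 = 25.67/γ_2.
Total proper time: 1.380 + τ_2 = 8.994, so τ_2 = 8.994 − 1.380 = 7.614 ms.
γ_2 = 25.67/7.614 = 3.371; β = √(1 − 1/γ²) = √0.9120.

β = 0.955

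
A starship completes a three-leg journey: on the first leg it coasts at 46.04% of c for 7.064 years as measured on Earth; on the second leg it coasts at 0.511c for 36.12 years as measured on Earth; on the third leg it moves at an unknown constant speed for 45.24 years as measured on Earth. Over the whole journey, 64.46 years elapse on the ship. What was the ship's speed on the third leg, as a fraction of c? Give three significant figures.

β = 0.800

Leg 1: β = 0.4604; γ = 1/√(1 − 0.4604²) = 1/√0.7880 = 1.126; τ_1 = 7.064/1.126 = 6.271 years.
Leg 2: γ = 1/√(1 − 0.511²) = 1/√0.7389 = 1.163; τ_2 = 36.12/1.163 = 31.05 years.
Leg 3: speed unknown; τ_3 = 45.24/γ_3.
Total proper time: 6.271 + 31.05 + τ_3 = 64.46, so τ_3 = 64.46 − 37.32 = 27.14 years.
γ_3 = 45.24/27.14 = 1.667; β = √(1 − 1/γ²) = √0.6401.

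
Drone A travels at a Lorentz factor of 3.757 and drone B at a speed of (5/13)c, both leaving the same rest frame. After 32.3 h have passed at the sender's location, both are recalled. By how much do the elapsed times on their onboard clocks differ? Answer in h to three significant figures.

|τ_A − τ_B| = 21.2 h

A: γ = 3.757; τ_A = 32.3/3.757 = 8.597 h.
B: γ = 1/√(1 − (5/13)²) = 13/12 ≈ 1.083; τ_B = 32.3/1.083 = 29.82 h.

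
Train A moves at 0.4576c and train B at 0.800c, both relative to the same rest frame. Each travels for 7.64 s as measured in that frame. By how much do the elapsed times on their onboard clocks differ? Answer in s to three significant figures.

|τ_A − τ_B| = 2.21 s

A: γ = 1/√(1 − 0.4576²) = 1/√0.7906 = 1.125; τ_A = 7.64/1.125 = 6.793 s.
B: γ = 1/√(1 − 0.800²) = 5/3 ≈ 1.667; τ_B = 7.64/1.667 = 4.584 s.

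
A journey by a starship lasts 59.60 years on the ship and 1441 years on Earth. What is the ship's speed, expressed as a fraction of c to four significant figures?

β = 0.9991

The proper time is measured on the ship (both events occur at the ship's location); Δt is measured on Earth. γ = Δt/τ = 1441/59.60 = 24.18.
β = √(1 − 1/γ²) = √(1 − 0.001711) = √0.9983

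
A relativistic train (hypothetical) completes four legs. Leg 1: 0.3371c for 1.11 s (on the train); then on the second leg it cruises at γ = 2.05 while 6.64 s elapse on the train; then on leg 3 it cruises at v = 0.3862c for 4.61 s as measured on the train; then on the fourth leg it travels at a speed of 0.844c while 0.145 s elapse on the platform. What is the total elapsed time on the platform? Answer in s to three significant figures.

Δt = 19.9 s

Leg 1: γ = 1/√(1 − 0.3371²) = 1/√0.8864 = 1.062; Δt_1 = 1.062 × 1.11 = 1.179 s.
Leg 2: γ = 2.05; Δt_2 = 2.050 × 6.64 = 13.61 s.
Leg 3: γ = 1/√(1 − 0.3862²) = 1/√0.8508 = 1.084; Δt_3 = 1.084 × 4.61 = 4.998 s.
Leg 4: 0.145 s is already measured on the platform.
Total: 1.179 + 13.61 + 4.998 + 0.1450 s.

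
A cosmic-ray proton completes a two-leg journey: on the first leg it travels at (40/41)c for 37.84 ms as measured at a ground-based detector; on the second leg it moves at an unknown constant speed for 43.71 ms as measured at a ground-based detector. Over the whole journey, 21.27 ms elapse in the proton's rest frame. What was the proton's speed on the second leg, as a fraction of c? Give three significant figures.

β = 0.955

Leg 1: γ = 1/√(1 − (40/41)²) = 41/9 ≈ 4.556; τ_1 = 37.84/4.556 = 8.306 ms.
Leg 2: speed unknown; τ_2 = 43.71/γ_2.
Total proper time: 8.306 + τ_2 = 21.27, so τ_2 = 21.27 − 8.306 = 12.96 ms.
γ_2 = 43.71/12.96 = 3.372; β = √(1 − 1/γ²) = √0.9120.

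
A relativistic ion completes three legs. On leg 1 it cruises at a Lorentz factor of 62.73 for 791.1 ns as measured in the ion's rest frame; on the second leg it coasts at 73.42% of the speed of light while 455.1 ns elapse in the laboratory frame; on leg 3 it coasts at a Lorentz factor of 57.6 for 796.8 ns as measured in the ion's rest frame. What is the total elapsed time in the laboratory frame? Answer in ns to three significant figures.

Δt = 9.60×10⁴ ns

Leg 1: γ = 62.73; Δt_1 = 62.73 × 791.1 = 4.963×10⁴ ns.
Leg 2: 455.1 ns is already measured in the laboratory frame.
Leg 3: γ = 57.6; Δt_3 = 57.60 × 796.8 = 4.590×10⁴ ns.
Total: 4.963×10⁴ + 455.1 + 4.590×10⁴ ns.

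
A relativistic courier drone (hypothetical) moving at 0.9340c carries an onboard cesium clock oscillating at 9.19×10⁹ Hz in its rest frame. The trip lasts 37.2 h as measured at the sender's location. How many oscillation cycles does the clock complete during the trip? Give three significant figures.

γ = 1/√(1 − 0.9340²) = 1/√0.1276 = 2.799
The oscillator's own cycle count is N = f × τ where τ is the proper time aboard the drone. τ = Δt/γ = 37.2/2.799 = 13.29 h = 4.785×10⁴ s.
N = 9.19×10⁹ × 4.785×10⁴ = 4.397×10¹⁴.

N = 4.40×10¹⁴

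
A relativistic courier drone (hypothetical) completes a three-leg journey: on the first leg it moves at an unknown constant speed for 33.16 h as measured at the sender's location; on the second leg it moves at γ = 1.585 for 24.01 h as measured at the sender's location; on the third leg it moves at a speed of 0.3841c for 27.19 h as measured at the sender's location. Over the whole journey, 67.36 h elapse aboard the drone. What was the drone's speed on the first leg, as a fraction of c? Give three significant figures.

Leg 1: speed unknown; τ_1 = 33.16/γ_1.
Leg 2: γ = 1.585; τ_2 = 24.01/1.585 = 15.15 h.
Leg 3: γ = 1/√(1 − 0.3841²) = 1/√0.8525 = 1.083; τ_3 = 27.19/1.083 = 25.10 h.
Total proper time: τ_1 + 15.15 + 25.10 = 67.36, so τ_1 = 67.36 − 40.25 = 27.11 h.
γ_1 = 33.16/27.11 = 1.223; β = √(1 − 1/γ²) = √0.3317.

β = 0.576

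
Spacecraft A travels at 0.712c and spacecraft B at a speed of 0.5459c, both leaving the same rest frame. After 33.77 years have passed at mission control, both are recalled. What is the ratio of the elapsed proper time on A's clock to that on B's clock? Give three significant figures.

A: γ = 1/√(1 − 0.712²) = 1/√0.4931 = 1.424. B: γ = 1/√(1 − 0.5459²) = 1/√0.7020 = 1.194.
τ_A/τ_B = γ_B/γ_A = 1.194/1.424 = 0.8381, so τ_A/τ_B = 0.8381.

τ_A/τ_B = 0.838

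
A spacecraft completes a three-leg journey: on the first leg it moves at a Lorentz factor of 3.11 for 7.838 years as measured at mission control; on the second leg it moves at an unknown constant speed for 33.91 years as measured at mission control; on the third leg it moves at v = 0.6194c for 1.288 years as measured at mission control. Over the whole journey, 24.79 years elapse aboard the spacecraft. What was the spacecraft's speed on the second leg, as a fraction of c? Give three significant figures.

β = 0.779

Leg 1: γ = 3.11; τ_1 = 7.838/3.110 = 2.520 years.
Leg 2: speed unknown; τ_2 = 33.91/γ_2.
Leg 3: γ = 1/√(1 − 0.6194²) = 1/√0.6163 = 1.274; τ_3 = 1.288/1.274 = 1.011 years.
Total proper time: 2.520 + τ_2 + 1.011 = 24.79, so τ_2 = 24.79 − 3.531 = 21.26 years.
γ_2 = 33.91/21.26 = 1.595; β = √(1 − 1/γ²) = √0.6070.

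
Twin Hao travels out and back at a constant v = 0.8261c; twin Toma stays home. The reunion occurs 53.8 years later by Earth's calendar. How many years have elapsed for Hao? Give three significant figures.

γ = 1/√(1 − 0.8261²) = 1/√0.3176 = 1.775
Hao's clock measures proper time along the trip: τ = Δt/γ = 53.8/1.775 years.

τ = 30.3 years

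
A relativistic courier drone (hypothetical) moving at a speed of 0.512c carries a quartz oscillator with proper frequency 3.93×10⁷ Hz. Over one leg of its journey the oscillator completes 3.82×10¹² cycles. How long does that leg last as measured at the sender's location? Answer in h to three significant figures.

Δt = 31.4 h

γ = 1/√(1 − 0.512²) = 1/√0.7379 = 1.164
Proper time for N cycles: τ = N/f = 3.82×10¹²/(3.93×10⁷) = 9.720×10⁴ s = 27.00 h.
Lab-frame duration Δt = γτ = 1.164 × 27.00 = 31.43 h.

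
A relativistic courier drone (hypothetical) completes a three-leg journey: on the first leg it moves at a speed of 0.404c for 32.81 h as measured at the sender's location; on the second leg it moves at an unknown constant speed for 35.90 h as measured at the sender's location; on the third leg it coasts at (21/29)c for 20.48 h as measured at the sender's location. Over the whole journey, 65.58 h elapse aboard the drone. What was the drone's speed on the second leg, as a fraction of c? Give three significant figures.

β = 0.802

Leg 1: γ = 1/√(1 − 0.404²) = 1/√0.8368 = 1.093; τ_1 = 32.81/1.093 = 30.01 h.
Leg 2: speed unknown; τ_2 = 35.90/γ_2.
Leg 3: γ = 1/√(1 − (21/29)²) = 29/20 = 1.450; τ_3 = 20.48/1.450 = 14.12 h.
Total proper time: 30.01 + τ_2 + 14.12 = 65.58, so τ_2 = 65.58 − 44.14 = 21.44 h.
γ_2 = 35.90/21.44 = 1.674; β = √(1 − 1/γ²) = √0.6432.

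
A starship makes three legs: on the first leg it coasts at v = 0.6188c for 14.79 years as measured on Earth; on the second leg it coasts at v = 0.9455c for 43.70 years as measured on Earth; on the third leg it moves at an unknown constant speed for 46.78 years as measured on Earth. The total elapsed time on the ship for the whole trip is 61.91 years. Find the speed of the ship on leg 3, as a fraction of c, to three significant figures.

β = 0.637

Leg 1: γ = 1/√(1 − 0.6188²) = 1/√0.6171 = 1.273; τ_1 = 14.79/1.273 = 11.62 years.
Leg 2: γ = 1/√(1 − 0.9455²) = 1/√0.1060 = 3.071; τ_2 = 43.70/3.071 = 14.23 years.
Leg 3: speed unknown; τ_3 = 46.78/γ_3.
Total proper time: 11.62 + 14.23 + τ_3 = 61.91, so τ_3 = 61.91 − 25.85 = 36.06 years.
γ_3 = 46.78/36.06 = 1.297; β = √(1 − 1/γ²) = √0.4057.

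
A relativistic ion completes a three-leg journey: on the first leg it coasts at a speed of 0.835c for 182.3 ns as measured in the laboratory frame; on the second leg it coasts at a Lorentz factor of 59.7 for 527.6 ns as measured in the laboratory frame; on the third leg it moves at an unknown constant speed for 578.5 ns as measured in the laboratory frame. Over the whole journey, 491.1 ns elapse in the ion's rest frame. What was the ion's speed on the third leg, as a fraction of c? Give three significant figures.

Leg 1: γ = 1/√(1 − 0.835²) = 1/√0.3028 = 1.817; τ_1 = 182.3/1.817 = 100.3 ns.
Leg 2: γ = 59.7; τ_2 = 527.6/59.70 = 8.838 ns.
Leg 3: speed unknown; τ_3 = 578.5/γ_3.
Total proper time: 100.3 + 8.838 + τ_3 = 491.1, so τ_3 = 491.1 − 109.1 = 382.0 ns.
γ_3 = 578.5/382.0 = 1.515; β = √(1 − 1/γ²) = √0.5641.

β = 0.751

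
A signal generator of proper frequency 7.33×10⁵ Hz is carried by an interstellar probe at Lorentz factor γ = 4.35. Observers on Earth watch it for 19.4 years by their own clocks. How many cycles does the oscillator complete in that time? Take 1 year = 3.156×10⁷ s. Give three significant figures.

γ = 4.35
During 19.4 years of lab time, the oscillator's proper time advances by τ = Δt/γ = 19.4/4.350 = 4.460 years = 1.408×10⁸ s.
N = f × τ = 7.33×10⁵ × 1.408×10⁸ = 1.032×10¹⁴.

N = 1.03×10¹⁴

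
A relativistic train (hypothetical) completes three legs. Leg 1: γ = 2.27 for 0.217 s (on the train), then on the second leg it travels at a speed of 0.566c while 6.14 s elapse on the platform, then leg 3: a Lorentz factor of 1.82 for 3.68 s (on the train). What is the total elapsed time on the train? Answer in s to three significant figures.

Leg 1: 0.217 s is already measured on the train.
Leg 2: γ = 1/√(1 − 0.566²) = 1/√0.6796 = 1.213; τ_2 = 6.14/1.213 = 5.062 s.
Leg 3: 3.68 s is already measured on the train.
Total: 0.2170 + 5.062 + 3.680 s.

τ = 8.96 s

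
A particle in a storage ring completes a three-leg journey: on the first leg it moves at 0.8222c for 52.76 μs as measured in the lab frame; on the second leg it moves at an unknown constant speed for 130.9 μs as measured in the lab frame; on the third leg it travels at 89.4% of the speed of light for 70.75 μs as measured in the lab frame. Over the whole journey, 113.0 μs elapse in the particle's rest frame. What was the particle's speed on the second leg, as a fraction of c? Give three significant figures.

β = 0.920

Leg 1: γ = 1/√(1 − 0.8222²) = 1/√0.3240 = 1.757; τ_1 = 52.76/1.757 = 30.03 μs.
Leg 2: speed unknown; τ_2 = 130.9/γ_2.
Leg 3: β = 0.894; γ = 1/√(1 − 0.894²) = 1/√0.2008 = 2.232; τ_3 = 70.75/2.232 = 31.70 μs.
Total proper time: 30.03 + τ_2 + 31.70 = 113.0, so τ_2 = 113.0 − 61.73 = 51.27 μs.
γ_2 = 130.9/51.27 = 2.553; β = √(1 − 1/γ²) = √0.8466.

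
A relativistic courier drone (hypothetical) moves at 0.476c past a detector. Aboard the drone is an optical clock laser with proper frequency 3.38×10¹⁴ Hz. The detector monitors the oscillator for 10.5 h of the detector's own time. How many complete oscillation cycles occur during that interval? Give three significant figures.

γ = 1/√(1 − 0.476²) = 1/√0.7734 = 1.137
During 10.5 h of lab time, the oscillator's proper time advances by τ = Δt/γ = 10.5/1.137 = 9.234 h = 3.324×10⁴ s.
N = f × τ = 3.38×10¹⁴ × 3.324×10⁴ = 1.124×10¹⁹.

N = 1.12×10¹⁹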